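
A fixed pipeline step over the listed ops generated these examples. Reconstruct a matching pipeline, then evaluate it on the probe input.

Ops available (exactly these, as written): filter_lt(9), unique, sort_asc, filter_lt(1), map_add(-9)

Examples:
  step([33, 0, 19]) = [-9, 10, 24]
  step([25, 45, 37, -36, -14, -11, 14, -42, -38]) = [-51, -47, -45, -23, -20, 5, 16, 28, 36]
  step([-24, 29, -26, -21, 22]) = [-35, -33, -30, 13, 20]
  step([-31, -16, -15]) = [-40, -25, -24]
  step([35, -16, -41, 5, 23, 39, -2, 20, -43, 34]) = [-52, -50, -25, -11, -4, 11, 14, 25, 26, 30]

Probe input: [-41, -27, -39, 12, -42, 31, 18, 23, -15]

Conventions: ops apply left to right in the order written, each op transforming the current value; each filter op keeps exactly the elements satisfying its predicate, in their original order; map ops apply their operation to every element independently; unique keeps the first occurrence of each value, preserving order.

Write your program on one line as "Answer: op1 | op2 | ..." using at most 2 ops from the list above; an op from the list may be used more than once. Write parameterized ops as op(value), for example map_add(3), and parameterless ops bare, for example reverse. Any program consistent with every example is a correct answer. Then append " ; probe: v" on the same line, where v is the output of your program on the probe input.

map_add(-9) | sort_asc ; probe: [-51, -50, -48, -36, -24, 3, 9, 14, 22]

Check, running the answer program on each example:
  [33, 0, 19] -> [24, -9, 10] -> [-9, 10, 24]
  [25, 45, 37, -36, -14, -11, 14, -42, -38] -> [16, 36, 28, -45, -23, -20, 5, -51, -47] -> [-51, -47, -45, -23, -20, 5, 16, 28, 36]
  [-24, 29, -26, -21, 22] -> [-33, 20, -35, -30, 13] -> [-35, -33, -30, 13, 20]
  [-31, -16, -15] -> [-40, -25, -24] -> [-40, -25, -24]
  [35, -16, -41, 5, 23, 39, -2, 20, -43, 34] -> [26, -25, -50, -4, 14, 30, -11, 11, -52, 25] -> [-52, -50, -25, -11, -4, 11, 14, 25, 26, 30]
  probe: [-41, -27, -39, 12, -42, 31, 18, 23, -15] -> [-50, -36, -48, 3, -51, 22, 9, 14, -24] -> [-51, -50, -48, -36, -24, 3, 9, 14, 22]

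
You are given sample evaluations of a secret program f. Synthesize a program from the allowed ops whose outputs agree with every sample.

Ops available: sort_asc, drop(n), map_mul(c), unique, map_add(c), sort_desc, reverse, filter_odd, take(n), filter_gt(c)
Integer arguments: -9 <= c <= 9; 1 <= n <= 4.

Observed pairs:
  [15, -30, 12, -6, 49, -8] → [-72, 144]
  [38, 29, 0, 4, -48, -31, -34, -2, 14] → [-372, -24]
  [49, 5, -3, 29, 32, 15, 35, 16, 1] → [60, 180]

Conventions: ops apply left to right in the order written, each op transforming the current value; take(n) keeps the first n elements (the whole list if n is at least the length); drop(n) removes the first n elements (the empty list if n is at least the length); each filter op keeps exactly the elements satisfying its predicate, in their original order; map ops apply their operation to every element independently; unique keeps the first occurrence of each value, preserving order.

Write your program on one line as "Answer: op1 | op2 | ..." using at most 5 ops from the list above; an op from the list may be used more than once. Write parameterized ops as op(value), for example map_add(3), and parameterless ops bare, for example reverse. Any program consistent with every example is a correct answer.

map_mul(-3) | sort_desc | map_mul(-4) | drop(2) | take(2)

Check, running the answer program on each example:
  [15, -30, 12, -6, 49, -8] -> [-45, 90, -36, 18, -147, 24] -> [90, 24, 18, -36, -45, -147] -> [-360, -96, -72, 144, 180, 588] -> [-72, 144, 180, 588] -> [-72, 144]
  [38, 29, 0, 4, -48, -31, -34, -2, 14] -> [-114, -87, 0, -12, 144, 93, 102, 6, -42] -> [144, 102, 93, 6, 0, -12, -42, -87, -114] -> [-576, -408, -372, -24, 0, 48, 168, 348, 456] -> [-372, -24, 0, 48, 168, 348, 456] -> [-372, -24]
  [49, 5, -3, 29, 32, 15, 35, 16, 1] -> [-147, -15, 9, -87, -96, -45, -105, -48, -3] -> [9, -3, -15, -45, -48, -87, -96, -105, -147] -> [-36, 12, 60, 180, 192, 348, 384, 420, 588] -> [60, 180, 192, 348, 384, 420, 588] -> [60, 180]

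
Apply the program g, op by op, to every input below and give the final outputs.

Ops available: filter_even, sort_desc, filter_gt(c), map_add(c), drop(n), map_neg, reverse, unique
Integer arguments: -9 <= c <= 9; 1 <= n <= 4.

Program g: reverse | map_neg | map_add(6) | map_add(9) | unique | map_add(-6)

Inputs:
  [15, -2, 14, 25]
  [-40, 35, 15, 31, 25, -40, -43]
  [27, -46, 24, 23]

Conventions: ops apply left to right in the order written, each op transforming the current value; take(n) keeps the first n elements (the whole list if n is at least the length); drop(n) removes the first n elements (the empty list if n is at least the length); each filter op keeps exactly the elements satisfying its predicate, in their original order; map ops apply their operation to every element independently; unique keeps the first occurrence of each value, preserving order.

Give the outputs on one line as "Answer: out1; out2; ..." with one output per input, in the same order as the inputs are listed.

[-16, -5, 11, -6]; [52, 49, -16, -22, -6, -26]; [-14, -15, 55, -18]

Execution, op by op:
  [15, -2, 14, 25] -> [25, 14, -2, 15] -> [-25, -14, 2, -15] -> [-19, -8, 8, -9] -> [-10, 1, 17, 0] -> [-10, 1, 17, 0] -> [-16, -5, 11, -6]
  [-40, 35, 15, 31, 25, -40, -43] -> [-43, -40, 25, 31, 15, 35, -40] -> [43, 40, -25, -31, -15, -35, 40] -> [49, 46, -19, -25, -9, -29, 46] -> [58, 55, -10, -16, 0, -20, 55] -> [58, 55, -10, -16, 0, -20] -> [52, 49, -16, -22, -6, -26]
  [27, -46, 24, 23] -> [23, 24, -46, 27] -> [-23, -24, 46, -27] -> [-17, -18, 52, -21] -> [-8, -9, 61, -12] -> [-8, -9, 61, -12] -> [-14, -15, 55, -18]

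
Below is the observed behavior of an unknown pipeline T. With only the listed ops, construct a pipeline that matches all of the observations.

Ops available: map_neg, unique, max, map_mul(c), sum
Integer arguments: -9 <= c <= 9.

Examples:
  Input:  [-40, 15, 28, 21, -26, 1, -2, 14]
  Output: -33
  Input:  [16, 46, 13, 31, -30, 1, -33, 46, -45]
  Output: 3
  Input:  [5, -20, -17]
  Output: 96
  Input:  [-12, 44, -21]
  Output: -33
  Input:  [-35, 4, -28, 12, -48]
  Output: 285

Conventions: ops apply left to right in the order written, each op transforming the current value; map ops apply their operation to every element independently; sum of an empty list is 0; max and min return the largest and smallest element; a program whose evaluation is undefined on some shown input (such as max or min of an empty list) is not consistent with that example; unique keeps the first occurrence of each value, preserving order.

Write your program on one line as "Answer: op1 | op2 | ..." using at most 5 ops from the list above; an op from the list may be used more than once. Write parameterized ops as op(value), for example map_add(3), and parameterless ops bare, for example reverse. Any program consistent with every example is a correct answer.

unique | map_mul(3) | map_neg | sum

Check, running the answer program on each example:
  [-40, 15, 28, 21, -26, 1, -2, 14] -> [-40, 15, 28, 21, -26, 1, -2, 14] -> [-120, 45, 84, 63, -78, 3, -6, 42] -> [120, -45, -84, -63, 78, -3, 6, -42] -> -33
  [16, 46, 13, 31, -30, 1, -33, 46, -45] -> [16, 46, 13, 31, -30, 1, -33, -45] -> [48, 138, 39, 93, -90, 3, -99, -135] -> [-48, -138, -39, -93, 90, -3, 99, 135] -> 3
  [5, -20, -17] -> [5, -20, -17] -> [15, -60, -51] -> [-15, 60, 51] -> 96
  [-12, 44, -21] -> [-12, 44, -21] -> [-36, 132, -63] -> [36, -132, 63] -> -33
  [-35, 4, -28, 12, -48] -> [-35, 4, -28, 12, -48] -> [-105, 12, -84, 36, -144] -> [105, -12, 84, -36, 144] -> 285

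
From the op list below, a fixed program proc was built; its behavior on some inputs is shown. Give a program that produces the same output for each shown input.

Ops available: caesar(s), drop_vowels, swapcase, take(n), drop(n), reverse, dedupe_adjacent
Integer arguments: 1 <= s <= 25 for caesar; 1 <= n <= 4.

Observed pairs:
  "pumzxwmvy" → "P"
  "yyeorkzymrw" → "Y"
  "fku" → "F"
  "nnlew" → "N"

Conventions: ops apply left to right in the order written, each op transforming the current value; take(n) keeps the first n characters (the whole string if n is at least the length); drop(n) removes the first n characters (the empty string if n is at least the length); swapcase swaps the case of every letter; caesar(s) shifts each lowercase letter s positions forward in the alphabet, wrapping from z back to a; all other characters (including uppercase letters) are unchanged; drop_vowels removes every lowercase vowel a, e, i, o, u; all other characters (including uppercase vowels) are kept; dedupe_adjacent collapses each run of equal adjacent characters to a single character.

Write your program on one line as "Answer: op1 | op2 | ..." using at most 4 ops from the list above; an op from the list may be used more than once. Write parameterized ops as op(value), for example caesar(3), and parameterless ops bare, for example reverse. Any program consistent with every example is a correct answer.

dedupe_adjacent | drop_vowels | take(1) | swapcase

Check, running the answer program on each example:
  "pumzxwmvy" -> "pumzxwmvy" -> "pmzxwmvy" -> "p" -> "P"
  "yyeorkzymrw" -> "yeorkzymrw" -> "yrkzymrw" -> "y" -> "Y"
  "fku" -> "fku" -> "fk" -> "f" -> "F"
  "nnlew" -> "nlew" -> "nlw" -> "n" -> "N"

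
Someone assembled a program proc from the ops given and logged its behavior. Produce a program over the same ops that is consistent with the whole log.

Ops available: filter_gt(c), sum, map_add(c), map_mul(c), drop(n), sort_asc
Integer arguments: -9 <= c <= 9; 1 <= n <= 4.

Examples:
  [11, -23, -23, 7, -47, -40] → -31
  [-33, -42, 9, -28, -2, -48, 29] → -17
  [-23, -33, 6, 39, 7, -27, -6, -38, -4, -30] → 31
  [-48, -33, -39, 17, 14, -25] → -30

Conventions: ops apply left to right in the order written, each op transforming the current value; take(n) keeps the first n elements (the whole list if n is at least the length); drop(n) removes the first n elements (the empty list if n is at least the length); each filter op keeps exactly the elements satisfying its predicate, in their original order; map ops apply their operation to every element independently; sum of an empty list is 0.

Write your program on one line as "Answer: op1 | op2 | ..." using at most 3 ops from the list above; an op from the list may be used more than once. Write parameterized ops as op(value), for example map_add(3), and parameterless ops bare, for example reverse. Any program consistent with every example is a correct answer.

map_add(8) | map_add(6) | sum

Check, running the answer program on each example:
  [11, -23, -23, 7, -47, -40] -> [19, -15, -15, 15, -39, -32] -> [25, -9, -9, 21, -33, -26] -> -31
  [-33, -42, 9, -28, -2, -48, 29] -> [-25, -34, 17, -20, 6, -40, 37] -> [-19, -28, 23, -14, 12, -34, 43] -> -17
  [-23, -33, 6, 39, 7, -27, -6, -38, -4, -30] -> [-15, -25, 14, 47, 15, -19, 2, -30, 4, -22] -> [-9, -19, 20, 53, 21, -13, 8, -24, 10, -16] -> 31
  [-48, -33, -39, 17, 14, -25] -> [-40, -25, -31, 25, 22, -17] -> [-34, -19, -25, 31, 28, -11] -> -30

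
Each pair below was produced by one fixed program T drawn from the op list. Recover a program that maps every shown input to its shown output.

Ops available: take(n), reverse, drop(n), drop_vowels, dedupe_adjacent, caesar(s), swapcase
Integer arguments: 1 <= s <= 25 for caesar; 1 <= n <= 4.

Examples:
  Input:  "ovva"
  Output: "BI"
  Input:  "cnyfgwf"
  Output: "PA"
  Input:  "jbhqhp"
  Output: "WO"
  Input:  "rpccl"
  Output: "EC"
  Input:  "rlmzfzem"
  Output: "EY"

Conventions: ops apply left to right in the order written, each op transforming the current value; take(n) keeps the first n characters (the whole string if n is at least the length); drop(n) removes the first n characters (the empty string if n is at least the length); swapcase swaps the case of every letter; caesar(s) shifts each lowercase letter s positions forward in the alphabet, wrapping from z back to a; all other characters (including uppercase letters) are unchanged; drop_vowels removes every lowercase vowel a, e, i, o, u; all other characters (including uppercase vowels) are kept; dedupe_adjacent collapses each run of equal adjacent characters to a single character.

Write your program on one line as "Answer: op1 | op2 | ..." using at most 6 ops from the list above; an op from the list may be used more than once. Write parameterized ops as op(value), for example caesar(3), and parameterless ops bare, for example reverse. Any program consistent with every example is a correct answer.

reverse | caesar(16) | reverse | caesar(23) | take(2) | swapcase

Check, running the answer program on each example:
  "ovva" -> "avvo" -> "qlle" -> "ellq" -> "biin" -> "bi" -> "BI"
  "cnyfgwf" -> "fwgfync" -> "vmwvods" -> "sdovwmv" -> "palstjs" -> "pa" -> "PA"
  "jbhqhp" -> "phqhbj" -> "fxgxrz" -> "zrxgxf" -> "wouduc" -> "wo" -> "WO"
  "rpccl" -> "lccpr" -> "bssfh" -> "hfssb" -> "ecppy" -> "ec" -> "EC"
  "rlmzfzem" -> "mezfzmlr" -> "cupvpcbh" -> "hbcpvpuc" -> "eyzmsmrz" -> "ey" -> "EY"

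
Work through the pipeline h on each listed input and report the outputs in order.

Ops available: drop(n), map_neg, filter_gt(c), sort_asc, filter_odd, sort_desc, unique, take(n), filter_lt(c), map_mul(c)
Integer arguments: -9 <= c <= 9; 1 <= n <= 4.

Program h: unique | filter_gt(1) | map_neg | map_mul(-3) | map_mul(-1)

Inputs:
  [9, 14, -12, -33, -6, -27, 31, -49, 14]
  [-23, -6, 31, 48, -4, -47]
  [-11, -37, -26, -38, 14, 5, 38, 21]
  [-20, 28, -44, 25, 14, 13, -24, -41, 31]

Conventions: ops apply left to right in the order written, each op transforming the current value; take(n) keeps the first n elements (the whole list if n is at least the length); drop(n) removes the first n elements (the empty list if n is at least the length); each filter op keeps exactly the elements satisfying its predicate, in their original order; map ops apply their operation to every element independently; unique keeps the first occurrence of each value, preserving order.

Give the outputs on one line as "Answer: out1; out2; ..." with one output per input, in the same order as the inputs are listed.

Execution, op by op:
  [9, 14, -12, -33, -6, -27, 31, -49, 14] -> [9, 14, -12, -33, -6, -27, 31, -49] -> [9, 14, 31] -> [-9, -14, -31] -> [27, 42, 93] -> [-27, -42, -93]
  [-23, -6, 31, 48, -4, -47] -> [-23, -6, 31, 48, -4, -47] -> [31, 48] -> [-31, -48] -> [93, 144] -> [-93, -144]
  [-11, -37, -26, -38, 14, 5, 38, 21] -> [-11, -37, -26, -38, 14, 5, 38, 21] -> [14, 5, 38, 21] -> [-14, -5, -38, -21] -> [42, 15, 114, 63] -> [-42, -15, -114, -63]
  [-20, 28, -44, 25, 14, 13, -24, -41, 31] -> [-20, 28, -44, 25, 14, 13, -24, -41, 31] -> [28, 25, 14, 13, 31] -> [-28, -25, -14, -13, -31] -> [84, 75, 42, 39, 93] -> [-84, -75, -42, -39, -93]

[-27, -42, -93]; [-93, -144]; [-42, -15, -114, -63]; [-84, -75, -42, -39, -93]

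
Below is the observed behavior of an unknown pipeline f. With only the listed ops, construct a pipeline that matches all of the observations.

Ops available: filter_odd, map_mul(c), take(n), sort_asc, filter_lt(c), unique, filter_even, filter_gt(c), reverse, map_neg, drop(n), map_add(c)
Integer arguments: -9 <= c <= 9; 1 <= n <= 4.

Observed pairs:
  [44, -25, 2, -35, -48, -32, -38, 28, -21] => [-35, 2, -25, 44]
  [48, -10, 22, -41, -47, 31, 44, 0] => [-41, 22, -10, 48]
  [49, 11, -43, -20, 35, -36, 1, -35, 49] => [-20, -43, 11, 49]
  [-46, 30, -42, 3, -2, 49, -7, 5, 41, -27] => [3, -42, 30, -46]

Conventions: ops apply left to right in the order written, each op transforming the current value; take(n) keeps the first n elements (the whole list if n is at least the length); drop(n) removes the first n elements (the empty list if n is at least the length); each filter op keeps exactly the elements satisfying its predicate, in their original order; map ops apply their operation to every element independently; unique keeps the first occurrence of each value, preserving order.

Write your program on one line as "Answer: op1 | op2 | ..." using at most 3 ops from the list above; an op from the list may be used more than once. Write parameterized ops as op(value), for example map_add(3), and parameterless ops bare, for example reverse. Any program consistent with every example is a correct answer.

take(4) | reverse

Check, running the answer program on each example:
  [44, -25, 2, -35, -48, -32, -38, 28, -21] -> [44, -25, 2, -35] -> [-35, 2, -25, 44]
  [48, -10, 22, -41, -47, 31, 44, 0] -> [48, -10, 22, -41] -> [-41, 22, -10, 48]
  [49, 11, -43, -20, 35, -36, 1, -35, 49] -> [49, 11, -43, -20] -> [-20, -43, 11, 49]
  [-46, 30, -42, 3, -2, 49, -7, 5, 41, -27] -> [-46, 30, -42, 3] -> [3, -42, 30, -46]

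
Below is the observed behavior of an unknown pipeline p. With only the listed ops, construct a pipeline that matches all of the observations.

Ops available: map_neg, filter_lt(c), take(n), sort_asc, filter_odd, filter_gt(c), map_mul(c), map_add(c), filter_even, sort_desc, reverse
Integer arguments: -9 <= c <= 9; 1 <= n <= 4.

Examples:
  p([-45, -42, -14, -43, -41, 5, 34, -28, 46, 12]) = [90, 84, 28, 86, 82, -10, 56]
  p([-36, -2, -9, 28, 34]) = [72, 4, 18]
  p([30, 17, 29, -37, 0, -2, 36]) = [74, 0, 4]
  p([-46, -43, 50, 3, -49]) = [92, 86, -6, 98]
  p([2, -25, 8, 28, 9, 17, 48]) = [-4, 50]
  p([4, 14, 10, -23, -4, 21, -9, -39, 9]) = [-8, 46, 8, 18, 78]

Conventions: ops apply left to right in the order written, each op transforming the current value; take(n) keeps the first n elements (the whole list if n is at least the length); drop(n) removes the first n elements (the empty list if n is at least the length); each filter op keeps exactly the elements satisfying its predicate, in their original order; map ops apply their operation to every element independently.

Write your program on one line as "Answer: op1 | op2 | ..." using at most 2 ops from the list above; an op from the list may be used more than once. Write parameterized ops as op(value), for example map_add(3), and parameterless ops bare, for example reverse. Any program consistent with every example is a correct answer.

filter_lt(7) | map_mul(-2)

Check, running the answer program on each example:
  [-45, -42, -14, -43, -41, 5, 34, -28, 46, 12] -> [-45, -42, -14, -43, -41, 5, -28] -> [90, 84, 28, 86, 82, -10, 56]
  [-36, -2, -9, 28, 34] -> [-36, -2, -9] -> [72, 4, 18]
  [30, 17, 29, -37, 0, -2, 36] -> [-37, 0, -2] -> [74, 0, 4]
  [-46, -43, 50, 3, -49] -> [-46, -43, 3, -49] -> [92, 86, -6, 98]
  [2, -25, 8, 28, 9, 17, 48] -> [2, -25] -> [-4, 50]
  [4, 14, 10, -23, -4, 21, -9, -39, 9] -> [4, -23, -4, -9, -39] -> [-8, 46, 8, 18, 78]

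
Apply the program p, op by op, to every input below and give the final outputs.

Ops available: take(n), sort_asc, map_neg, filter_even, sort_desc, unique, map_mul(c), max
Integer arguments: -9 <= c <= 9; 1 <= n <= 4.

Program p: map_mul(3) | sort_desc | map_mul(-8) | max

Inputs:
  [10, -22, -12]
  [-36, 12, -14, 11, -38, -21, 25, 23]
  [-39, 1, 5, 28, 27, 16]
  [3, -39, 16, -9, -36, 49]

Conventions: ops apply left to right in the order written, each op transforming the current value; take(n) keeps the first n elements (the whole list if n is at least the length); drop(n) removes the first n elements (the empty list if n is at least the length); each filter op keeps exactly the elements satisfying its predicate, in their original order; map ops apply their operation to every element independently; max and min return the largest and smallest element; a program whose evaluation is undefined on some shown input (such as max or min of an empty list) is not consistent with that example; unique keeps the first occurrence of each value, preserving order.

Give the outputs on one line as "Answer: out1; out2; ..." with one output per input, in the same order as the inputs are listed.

528; 912; 936; 936

Execution, op by op:
  [10, -22, -12] -> [30, -66, -36] -> [30, -36, -66] -> [-240, 288, 528] -> 528
  [-36, 12, -14, 11, -38, -21, 25, 23] -> [-108, 36, -42, 33, -114, -63, 75, 69] -> [75, 69, 36, 33, -42, -63, -108, -114] -> [-600, -552, -288, -264, 336, 504, 864, 912] -> 912
  [-39, 1, 5, 28, 27, 16] -> [-117, 3, 15, 84, 81, 48] -> [84, 81, 48, 15, 3, -117] -> [-672, -648, -384, -120, -24, 936] -> 936
  [3, -39, 16, -9, -36, 49] -> [9, -117, 48, -27, -108, 147] -> [147, 48, 9, -27, -108, -117] -> [-1176, -384, -72, 216, 864, 936] -> 936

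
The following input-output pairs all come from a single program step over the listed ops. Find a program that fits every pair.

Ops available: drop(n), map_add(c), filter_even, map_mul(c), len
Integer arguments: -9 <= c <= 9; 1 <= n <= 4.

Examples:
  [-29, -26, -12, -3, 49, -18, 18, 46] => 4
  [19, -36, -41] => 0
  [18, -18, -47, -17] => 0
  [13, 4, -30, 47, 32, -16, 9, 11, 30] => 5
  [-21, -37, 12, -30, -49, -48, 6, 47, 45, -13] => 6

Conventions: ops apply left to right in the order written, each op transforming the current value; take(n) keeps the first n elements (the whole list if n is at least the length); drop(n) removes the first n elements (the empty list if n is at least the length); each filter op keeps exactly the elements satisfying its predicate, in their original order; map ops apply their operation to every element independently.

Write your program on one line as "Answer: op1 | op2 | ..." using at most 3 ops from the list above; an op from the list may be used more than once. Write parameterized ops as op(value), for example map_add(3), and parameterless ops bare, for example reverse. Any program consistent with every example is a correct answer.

drop(4) | map_add(-2) | len

Check, running the answer program on each example:
  [-29, -26, -12, -3, 49, -18, 18, 46] -> [49, -18, 18, 46] -> [47, -20, 16, 44] -> 4
  [19, -36, -41] -> [] -> [] -> 0
  [18, -18, -47, -17] -> [] -> [] -> 0
  [13, 4, -30, 47, 32, -16, 9, 11, 30] -> [32, -16, 9, 11, 30] -> [30, -18, 7, 9, 28] -> 5
  [-21, -37, 12, -30, -49, -48, 6, 47, 45, -13] -> [-49, -48, 6, 47, 45, -13] -> [-51, -50, 4, 45, 43, -15] -> 6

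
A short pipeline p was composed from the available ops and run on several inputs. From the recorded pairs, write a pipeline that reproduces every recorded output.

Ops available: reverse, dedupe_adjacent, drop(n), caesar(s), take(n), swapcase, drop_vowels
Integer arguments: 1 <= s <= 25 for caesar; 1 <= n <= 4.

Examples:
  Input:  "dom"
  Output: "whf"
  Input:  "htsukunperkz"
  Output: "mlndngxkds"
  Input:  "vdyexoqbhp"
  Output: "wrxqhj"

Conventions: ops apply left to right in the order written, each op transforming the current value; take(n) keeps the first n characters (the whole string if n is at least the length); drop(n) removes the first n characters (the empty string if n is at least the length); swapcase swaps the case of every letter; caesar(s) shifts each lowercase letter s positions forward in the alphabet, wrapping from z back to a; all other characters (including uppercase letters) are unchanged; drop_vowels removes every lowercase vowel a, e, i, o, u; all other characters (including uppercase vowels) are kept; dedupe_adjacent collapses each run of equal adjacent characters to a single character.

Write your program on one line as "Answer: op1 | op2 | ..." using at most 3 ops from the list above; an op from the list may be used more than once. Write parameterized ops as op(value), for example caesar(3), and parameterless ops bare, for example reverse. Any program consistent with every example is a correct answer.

caesar(19) | drop_vowels

Check, running the answer program on each example:
  "dom" -> "whf" -> "whf"
  "htsukunperkz" -> "amlndngixkds" -> "mlndngxkds"
  "vdyexoqbhp" -> "owrxqhjuai" -> "wrxqhj"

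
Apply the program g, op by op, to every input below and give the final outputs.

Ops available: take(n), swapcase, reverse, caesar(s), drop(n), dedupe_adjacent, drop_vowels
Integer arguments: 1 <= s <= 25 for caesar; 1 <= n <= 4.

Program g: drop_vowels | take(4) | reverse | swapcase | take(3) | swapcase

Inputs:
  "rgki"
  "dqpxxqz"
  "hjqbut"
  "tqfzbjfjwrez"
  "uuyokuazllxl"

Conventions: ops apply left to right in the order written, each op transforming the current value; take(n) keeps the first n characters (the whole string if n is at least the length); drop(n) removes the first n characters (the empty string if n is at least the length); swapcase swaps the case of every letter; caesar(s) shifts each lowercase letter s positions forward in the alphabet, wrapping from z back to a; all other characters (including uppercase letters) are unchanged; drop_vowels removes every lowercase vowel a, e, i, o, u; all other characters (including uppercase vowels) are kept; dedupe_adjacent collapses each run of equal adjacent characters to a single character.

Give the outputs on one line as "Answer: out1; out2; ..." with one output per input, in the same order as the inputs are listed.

Execution, op by op:
  "rgki" -> "rgk" -> "rgk" -> "kgr" -> "KGR" -> "KGR" -> "kgr"
  "dqpxxqz" -> "dqpxxqz" -> "dqpx" -> "xpqd" -> "XPQD" -> "XPQ" -> "xpq"
  "hjqbut" -> "hjqbt" -> "hjqb" -> "bqjh" -> "BQJH" -> "BQJ" -> "bqj"
  "tqfzbjfjwrez" -> "tqfzbjfjwrz" -> "tqfz" -> "zfqt" -> "ZFQT" -> "ZFQ" -> "zfq"
  "uuyokuazllxl" -> "ykzllxl" -> "ykzl" -> "lzky" -> "LZKY" -> "LZK" -> "lzk"

"kgr"; "xpq"; "bqj"; "zfq"; "lzk"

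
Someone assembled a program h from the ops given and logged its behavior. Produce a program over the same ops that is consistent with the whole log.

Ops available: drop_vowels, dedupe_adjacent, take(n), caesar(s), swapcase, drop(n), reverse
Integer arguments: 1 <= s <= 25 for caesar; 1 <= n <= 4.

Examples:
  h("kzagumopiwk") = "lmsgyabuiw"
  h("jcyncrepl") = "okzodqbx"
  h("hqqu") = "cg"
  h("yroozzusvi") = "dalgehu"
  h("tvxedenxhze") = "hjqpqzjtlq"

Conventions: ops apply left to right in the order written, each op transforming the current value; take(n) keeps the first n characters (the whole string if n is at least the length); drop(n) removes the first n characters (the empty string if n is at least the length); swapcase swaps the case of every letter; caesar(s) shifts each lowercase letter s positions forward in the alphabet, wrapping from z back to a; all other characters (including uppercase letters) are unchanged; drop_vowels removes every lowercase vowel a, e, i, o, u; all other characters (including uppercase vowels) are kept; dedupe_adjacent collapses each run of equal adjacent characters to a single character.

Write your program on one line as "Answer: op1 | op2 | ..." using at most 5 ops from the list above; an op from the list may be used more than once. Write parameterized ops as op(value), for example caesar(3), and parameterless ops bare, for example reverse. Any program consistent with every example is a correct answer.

drop(1) | dedupe_adjacent | caesar(23) | caesar(15)

Check, running the answer program on each example:
  "kzagumopiwk" -> "zagumopiwk" -> "zagumopiwk" -> "wxdrjlmfth" -> "lmsgyabuiw"
  "jcyncrepl" -> "cyncrepl" -> "cyncrepl" -> "zvkzobmi" -> "okzodqbx"
  "hqqu" -> "qqu" -> "qu" -> "nr" -> "cg"
  "yroozzusvi" -> "roozzusvi" -> "rozusvi" -> "olwrpsf" -> "dalgehu"
  "tvxedenxhze" -> "vxedenxhze" -> "vxedenxhze" -> "subabkuewb" -> "hjqpqzjtlq"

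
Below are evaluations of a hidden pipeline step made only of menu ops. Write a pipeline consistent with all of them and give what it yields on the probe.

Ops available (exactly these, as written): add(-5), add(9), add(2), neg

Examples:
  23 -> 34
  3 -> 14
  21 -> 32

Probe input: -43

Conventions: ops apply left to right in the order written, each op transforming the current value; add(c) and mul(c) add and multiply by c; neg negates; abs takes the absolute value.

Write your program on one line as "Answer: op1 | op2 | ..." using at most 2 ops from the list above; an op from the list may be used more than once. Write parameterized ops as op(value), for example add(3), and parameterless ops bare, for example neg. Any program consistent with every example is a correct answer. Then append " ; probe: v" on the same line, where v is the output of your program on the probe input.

add(9) | add(2) ; probe: -32

Check, running the answer program on each example:
  23 -> 32 -> 34
  3 -> 12 -> 14
  21 -> 30 -> 32
  probe: -43 -> -34 -> -32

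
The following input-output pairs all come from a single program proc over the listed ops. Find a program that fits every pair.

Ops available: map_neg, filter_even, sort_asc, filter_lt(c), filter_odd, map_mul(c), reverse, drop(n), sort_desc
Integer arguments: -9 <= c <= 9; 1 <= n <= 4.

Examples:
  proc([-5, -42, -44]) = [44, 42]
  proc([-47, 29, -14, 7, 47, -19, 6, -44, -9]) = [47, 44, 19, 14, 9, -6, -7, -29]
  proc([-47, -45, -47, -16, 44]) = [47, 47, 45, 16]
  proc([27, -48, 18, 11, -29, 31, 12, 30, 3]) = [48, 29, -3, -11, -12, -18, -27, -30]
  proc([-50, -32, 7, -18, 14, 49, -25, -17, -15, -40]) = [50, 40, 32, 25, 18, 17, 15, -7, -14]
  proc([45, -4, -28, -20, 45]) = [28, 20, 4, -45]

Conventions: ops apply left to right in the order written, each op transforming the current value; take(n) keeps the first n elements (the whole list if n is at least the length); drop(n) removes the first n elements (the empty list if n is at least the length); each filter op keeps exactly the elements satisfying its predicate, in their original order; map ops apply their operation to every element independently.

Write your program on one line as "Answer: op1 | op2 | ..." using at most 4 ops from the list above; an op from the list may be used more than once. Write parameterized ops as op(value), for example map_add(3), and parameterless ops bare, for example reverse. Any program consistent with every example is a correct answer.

sort_desc | drop(1) | map_neg | reverse

Check, running the answer program on each example:
  [-5, -42, -44] -> [-5, -42, -44] -> [-42, -44] -> [42, 44] -> [44, 42]
  [-47, 29, -14, 7, 47, -19, 6, -44, -9] -> [47, 29, 7, 6, -9, -14, -19, -44, -47] -> [29, 7, 6, -9, -14, -19, -44, -47] -> [-29, -7, -6, 9, 14, 19, 44, 47] -> [47, 44, 19, 14, 9, -6, -7, -29]
  [-47, -45, -47, -16, 44] -> [44, -16, -45, -47, -47] -> [-16, -45, -47, -47] -> [16, 45, 47, 47] -> [47, 47, 45, 16]
  [27, -48, 18, 11, -29, 31, 12, 30, 3] -> [31, 30, 27, 18, 12, 11, 3, -29, -48] -> [30, 27, 18, 12, 11, 3, -29, -48] -> [-30, -27, -18, -12, -11, -3, 29, 48] -> [48, 29, -3, -11, -12, -18, -27, -30]
  [-50, -32, 7, -18, 14, 49, -25, -17, -15, -40] -> [49, 14, 7, -15, -17, -18, -25, -32, -40, -50] -> [14, 7, -15, -17, -18, -25, -32, -40, -50] -> [-14, -7, 15, 17, 18, 25, 32, 40, 50] -> [50, 40, 32, 25, 18, 17, 15, -7, -14]
  [45, -4, -28, -20, 45] -> [45, 45, -4, -20, -28] -> [45, -4, -20, -28] -> [-45, 4, 20, 28] -> [28, 20, 4, -45]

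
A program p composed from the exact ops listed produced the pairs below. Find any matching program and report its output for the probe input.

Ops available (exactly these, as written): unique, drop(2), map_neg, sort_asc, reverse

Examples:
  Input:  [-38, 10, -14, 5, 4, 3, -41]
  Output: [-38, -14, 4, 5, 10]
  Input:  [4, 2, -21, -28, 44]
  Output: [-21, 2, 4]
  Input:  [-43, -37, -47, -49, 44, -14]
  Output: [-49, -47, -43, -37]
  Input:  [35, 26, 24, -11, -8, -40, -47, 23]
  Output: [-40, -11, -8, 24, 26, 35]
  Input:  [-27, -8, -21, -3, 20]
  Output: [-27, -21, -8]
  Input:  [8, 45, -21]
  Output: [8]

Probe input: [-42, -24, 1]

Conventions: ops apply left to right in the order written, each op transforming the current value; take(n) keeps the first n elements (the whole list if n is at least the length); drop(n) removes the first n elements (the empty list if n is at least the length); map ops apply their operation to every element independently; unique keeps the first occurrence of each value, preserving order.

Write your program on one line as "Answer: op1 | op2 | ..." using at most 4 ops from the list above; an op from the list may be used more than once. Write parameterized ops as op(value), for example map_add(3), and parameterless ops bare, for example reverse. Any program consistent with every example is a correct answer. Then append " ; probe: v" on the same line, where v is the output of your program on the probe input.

reverse | drop(2) | sort_asc ; probe: [-42]

Check, running the answer program on each example:
  [-38, 10, -14, 5, 4, 3, -41] -> [-41, 3, 4, 5, -14, 10, -38] -> [4, 5, -14, 10, -38] -> [-38, -14, 4, 5, 10]
  [4, 2, -21, -28, 44] -> [44, -28, -21, 2, 4] -> [-21, 2, 4] -> [-21, 2, 4]
  [-43, -37, -47, -49, 44, -14] -> [-14, 44, -49, -47, -37, -43] -> [-49, -47, -37, -43] -> [-49, -47, -43, -37]
  [35, 26, 24, -11, -8, -40, -47, 23] -> [23, -47, -40, -8, -11, 24, 26, 35] -> [-40, -8, -11, 24, 26, 35] -> [-40, -11, -8, 24, 26, 35]
  [-27, -8, -21, -3, 20] -> [20, -3, -21, -8, -27] -> [-21, -8, -27] -> [-27, -21, -8]
  [8, 45, -21] -> [-21, 45, 8] -> [8] -> [8]
  probe: [-42, -24, 1] -> [1, -24, -42] -> [-42] -> [-42]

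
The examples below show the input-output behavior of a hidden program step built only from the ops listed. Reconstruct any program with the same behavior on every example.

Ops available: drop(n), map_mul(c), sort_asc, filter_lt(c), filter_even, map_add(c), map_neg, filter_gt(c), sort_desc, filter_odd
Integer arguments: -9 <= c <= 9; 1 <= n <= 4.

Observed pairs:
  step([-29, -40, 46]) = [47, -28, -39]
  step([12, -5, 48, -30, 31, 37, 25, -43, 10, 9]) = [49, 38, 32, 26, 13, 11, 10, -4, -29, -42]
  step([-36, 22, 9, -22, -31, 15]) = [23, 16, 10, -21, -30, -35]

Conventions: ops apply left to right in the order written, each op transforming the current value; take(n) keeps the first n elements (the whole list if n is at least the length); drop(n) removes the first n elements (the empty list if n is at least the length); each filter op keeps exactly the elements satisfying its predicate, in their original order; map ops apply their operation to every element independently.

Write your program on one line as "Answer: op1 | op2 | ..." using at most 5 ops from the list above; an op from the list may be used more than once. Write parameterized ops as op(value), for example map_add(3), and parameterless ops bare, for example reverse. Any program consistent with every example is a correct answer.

map_neg | sort_asc | map_add(-1) | map_neg

Check, running the answer program on each example:
  [-29, -40, 46] -> [29, 40, -46] -> [-46, 29, 40] -> [-47, 28, 39] -> [47, -28, -39]
  [12, -5, 48, -30, 31, 37, 25, -43, 10, 9] -> [-12, 5, -48, 30, -31, -37, -25, 43, -10, -9] -> [-48, -37, -31, -25, -12, -10, -9, 5, 30, 43] -> [-49, -38, -32, -26, -13, -11, -10, 4, 29, 42] -> [49, 38, 32, 26, 13, 11, 10, -4, -29, -42]
  [-36, 22, 9, -22, -31, 15] -> [36, -22, -9, 22, 31, -15] -> [-22, -15, -9, 22, 31, 36] -> [-23, -16, -10, 21, 30, 35] -> [23, 16, 10, -21, -30, -35]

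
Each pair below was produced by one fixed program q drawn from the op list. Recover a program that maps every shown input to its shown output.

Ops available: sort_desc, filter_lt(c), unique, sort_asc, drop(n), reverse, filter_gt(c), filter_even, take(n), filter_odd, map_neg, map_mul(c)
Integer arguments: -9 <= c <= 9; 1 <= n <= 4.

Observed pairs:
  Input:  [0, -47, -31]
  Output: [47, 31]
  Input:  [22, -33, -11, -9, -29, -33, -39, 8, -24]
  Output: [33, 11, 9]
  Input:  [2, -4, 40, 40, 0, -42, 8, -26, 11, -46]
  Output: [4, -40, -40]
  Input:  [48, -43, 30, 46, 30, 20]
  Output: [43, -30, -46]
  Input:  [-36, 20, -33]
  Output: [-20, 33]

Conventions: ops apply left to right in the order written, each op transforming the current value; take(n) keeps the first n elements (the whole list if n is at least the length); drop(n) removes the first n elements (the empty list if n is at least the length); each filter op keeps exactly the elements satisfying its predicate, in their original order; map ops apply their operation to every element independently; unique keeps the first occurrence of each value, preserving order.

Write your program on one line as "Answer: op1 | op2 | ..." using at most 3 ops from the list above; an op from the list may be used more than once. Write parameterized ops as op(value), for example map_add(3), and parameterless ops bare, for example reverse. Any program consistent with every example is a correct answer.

take(4) | drop(1) | map_neg

Check, running the answer program on each example:
  [0, -47, -31] -> [0, -47, -31] -> [-47, -31] -> [47, 31]
  [22, -33, -11, -9, -29, -33, -39, 8, -24] -> [22, -33, -11, -9] -> [-33, -11, -9] -> [33, 11, 9]
  [2, -4, 40, 40, 0, -42, 8, -26, 11, -46] -> [2, -4, 40, 40] -> [-4, 40, 40] -> [4, -40, -40]
  [48, -43, 30, 46, 30, 20] -> [48, -43, 30, 46] -> [-43, 30, 46] -> [43, -30, -46]
  [-36, 20, -33] -> [-36, 20, -33] -> [20, -33] -> [-20, 33]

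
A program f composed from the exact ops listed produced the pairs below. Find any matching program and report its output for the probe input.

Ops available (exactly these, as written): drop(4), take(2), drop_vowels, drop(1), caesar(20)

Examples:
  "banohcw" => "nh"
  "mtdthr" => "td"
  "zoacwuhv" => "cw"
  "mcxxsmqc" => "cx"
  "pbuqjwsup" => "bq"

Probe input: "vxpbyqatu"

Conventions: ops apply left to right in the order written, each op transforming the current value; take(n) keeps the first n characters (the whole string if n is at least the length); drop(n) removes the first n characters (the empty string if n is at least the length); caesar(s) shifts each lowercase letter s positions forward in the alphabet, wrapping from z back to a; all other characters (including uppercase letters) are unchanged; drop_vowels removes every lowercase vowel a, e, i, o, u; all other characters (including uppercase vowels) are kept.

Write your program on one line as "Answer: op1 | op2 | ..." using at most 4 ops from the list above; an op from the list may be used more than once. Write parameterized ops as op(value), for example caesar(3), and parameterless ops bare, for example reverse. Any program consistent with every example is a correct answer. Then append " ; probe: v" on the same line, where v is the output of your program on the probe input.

drop_vowels | drop(1) | take(2) ; probe: "xp"

Check, running the answer program on each example:
  "banohcw" -> "bnhcw" -> "nhcw" -> "nh"
  "mtdthr" -> "mtdthr" -> "tdthr" -> "td"
  "zoacwuhv" -> "zcwhv" -> "cwhv" -> "cw"
  "mcxxsmqc" -> "mcxxsmqc" -> "cxxsmqc" -> "cx"
  "pbuqjwsup" -> "pbqjwsp" -> "bqjwsp" -> "bq"
  probe: "vxpbyqatu" -> "vxpbyqt" -> "xpbyqt" -> "xp"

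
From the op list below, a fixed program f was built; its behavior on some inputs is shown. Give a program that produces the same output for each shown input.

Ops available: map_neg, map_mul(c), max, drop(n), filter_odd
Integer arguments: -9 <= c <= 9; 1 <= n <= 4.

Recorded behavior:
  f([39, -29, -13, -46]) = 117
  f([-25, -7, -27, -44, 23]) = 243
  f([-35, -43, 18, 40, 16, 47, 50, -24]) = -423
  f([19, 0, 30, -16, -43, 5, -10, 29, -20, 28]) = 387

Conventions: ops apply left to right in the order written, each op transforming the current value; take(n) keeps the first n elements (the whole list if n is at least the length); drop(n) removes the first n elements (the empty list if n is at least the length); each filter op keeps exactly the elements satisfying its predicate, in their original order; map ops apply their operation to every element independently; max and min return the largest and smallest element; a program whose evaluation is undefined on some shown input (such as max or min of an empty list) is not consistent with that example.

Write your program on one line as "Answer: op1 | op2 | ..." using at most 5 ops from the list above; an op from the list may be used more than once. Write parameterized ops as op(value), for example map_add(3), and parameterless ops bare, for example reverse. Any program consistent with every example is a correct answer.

map_mul(-9) | drop(2) | filter_odd | max

Check, running the answer program on each example:
  [39, -29, -13, -46] -> [-351, 261, 117, 414] -> [117, 414] -> [117] -> 117
  [-25, -7, -27, -44, 23] -> [225, 63, 243, 396, -207] -> [243, 396, -207] -> [243, -207] -> 243
  [-35, -43, 18, 40, 16, 47, 50, -24] -> [315, 387, -162, -360, -144, -423, -450, 216] -> [-162, -360, -144, -423, -450, 216] -> [-423] -> -423
  [19, 0, 30, -16, -43, 5, -10, 29, -20, 28] -> [-171, 0, -270, 144, 387, -45, 90, -261, 180, -252] -> [-270, 144, 387, -45, 90, -261, 180, -252] -> [387, -45, -261] -> 387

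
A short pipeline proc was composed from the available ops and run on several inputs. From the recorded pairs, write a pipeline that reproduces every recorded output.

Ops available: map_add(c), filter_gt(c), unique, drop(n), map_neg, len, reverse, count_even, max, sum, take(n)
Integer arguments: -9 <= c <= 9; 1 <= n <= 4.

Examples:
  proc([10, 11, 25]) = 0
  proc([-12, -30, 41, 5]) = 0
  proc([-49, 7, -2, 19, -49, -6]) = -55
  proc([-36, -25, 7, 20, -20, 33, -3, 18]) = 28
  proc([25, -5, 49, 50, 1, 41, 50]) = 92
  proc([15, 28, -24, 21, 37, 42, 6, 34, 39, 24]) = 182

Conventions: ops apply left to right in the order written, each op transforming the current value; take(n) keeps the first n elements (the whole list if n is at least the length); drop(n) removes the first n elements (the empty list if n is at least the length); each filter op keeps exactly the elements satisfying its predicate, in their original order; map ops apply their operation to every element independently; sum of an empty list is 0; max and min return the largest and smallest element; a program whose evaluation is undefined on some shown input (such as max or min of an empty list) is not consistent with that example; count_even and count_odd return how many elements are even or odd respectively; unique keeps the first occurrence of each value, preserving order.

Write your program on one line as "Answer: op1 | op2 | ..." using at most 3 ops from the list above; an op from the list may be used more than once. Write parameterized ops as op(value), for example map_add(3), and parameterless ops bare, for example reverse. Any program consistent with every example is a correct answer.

drop(4) | sum

Check, running the answer program on each example:
  [10, 11, 25] -> [] -> 0
  [-12, -30, 41, 5] -> [] -> 0
  [-49, 7, -2, 19, -49, -6] -> [-49, -6] -> -55
  [-36, -25, 7, 20, -20, 33, -3, 18] -> [-20, 33, -3, 18] -> 28
  [25, -5, 49, 50, 1, 41, 50] -> [1, 41, 50] -> 92
  [15, 28, -24, 21, 37, 42, 6, 34, 39, 24] -> [37, 42, 6, 34, 39, 24] -> 182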